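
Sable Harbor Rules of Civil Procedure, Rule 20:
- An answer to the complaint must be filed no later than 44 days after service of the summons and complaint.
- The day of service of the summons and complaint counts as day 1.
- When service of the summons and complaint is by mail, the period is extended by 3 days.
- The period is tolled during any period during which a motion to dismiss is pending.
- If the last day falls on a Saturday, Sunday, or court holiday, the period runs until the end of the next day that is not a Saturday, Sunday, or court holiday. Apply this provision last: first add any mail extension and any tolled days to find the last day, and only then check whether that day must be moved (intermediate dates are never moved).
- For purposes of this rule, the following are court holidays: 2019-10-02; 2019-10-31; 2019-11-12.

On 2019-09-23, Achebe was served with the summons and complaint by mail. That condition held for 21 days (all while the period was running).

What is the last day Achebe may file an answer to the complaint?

November 29, 2019

Counting 2019-09-23 as day 1, day 44 is November 5, 2019.
Service was by mail, adding 3 days: November 5, 2019 + 3 days = November 8, 2019.
Tolling adds 21 days: November 8, 2019 + 21 days = November 29, 2019.
November 29, 2019 is a Friday and not a court holiday, so no extension applies.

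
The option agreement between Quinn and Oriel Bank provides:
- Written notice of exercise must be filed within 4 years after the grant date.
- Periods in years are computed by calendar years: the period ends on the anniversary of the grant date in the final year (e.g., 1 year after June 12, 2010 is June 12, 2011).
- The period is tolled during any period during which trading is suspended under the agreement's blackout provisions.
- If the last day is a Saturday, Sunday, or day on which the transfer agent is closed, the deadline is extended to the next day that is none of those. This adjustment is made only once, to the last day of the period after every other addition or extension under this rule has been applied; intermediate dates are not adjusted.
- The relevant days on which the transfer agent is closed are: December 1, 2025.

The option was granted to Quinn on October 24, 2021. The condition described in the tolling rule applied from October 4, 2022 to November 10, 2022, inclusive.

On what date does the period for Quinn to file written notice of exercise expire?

December 2, 2025

4 years after October 24, 2021 is October 24, 2025.
From October 4, 2022 through November 10, 2022 inclusive is 38 days; tolling adds 38 days: October 24, 2025 + 38 days = December 1, 2025.
December 1, 2025 is a listed holiday. The next qualifying day is December 2, 2025.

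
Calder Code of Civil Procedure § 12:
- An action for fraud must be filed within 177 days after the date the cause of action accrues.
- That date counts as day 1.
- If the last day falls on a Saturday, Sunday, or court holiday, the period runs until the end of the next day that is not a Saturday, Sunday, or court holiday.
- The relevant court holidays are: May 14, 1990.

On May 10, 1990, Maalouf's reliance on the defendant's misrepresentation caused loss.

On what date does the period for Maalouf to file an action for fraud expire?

Counting May 10, 1990 as day 1, day 177 is November 2, 1990.
November 2, 1990 is a Friday and not a court holiday, so no extension applies.

November 2, 1990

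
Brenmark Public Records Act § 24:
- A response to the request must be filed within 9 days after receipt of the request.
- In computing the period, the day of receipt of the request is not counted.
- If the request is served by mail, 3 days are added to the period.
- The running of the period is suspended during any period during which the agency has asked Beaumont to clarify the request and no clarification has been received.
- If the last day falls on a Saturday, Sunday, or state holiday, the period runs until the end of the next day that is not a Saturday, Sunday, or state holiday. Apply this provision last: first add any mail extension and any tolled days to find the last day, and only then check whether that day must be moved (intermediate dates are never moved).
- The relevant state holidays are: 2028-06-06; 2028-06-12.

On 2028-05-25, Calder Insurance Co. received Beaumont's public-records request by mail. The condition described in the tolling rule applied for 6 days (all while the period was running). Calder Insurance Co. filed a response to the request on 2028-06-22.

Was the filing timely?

No

9 days after 2028-05-25 is June 3, 2028.
Service was by mail, adding 3 days: June 3, 2028 + 3 days = June 6, 2028.
Tolling adds 6 days: June 6, 2028 + 6 days = June 12, 2028.
June 12, 2028 is a listed holiday. The next qualifying day is June 13, 2028.
The deadline is June 13, 2028; the filing on June 22, 2028 is after that date.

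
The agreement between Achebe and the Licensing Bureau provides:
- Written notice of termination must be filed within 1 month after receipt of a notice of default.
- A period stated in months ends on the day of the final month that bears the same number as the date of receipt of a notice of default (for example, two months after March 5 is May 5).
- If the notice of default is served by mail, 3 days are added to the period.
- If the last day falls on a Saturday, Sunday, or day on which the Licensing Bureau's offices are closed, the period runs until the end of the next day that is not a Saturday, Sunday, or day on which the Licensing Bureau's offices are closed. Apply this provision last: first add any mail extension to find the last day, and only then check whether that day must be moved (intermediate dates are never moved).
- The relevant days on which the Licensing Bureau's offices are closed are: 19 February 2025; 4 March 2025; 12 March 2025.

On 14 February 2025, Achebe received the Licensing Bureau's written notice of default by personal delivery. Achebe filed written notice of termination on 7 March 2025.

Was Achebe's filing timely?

Yes

1 month after 14 February 2025 is March 14, 2025.
Service was not by mail, so no mail extension applies.
March 14, 2025 is a Friday and not a day on which the Licensing Bureau's offices are closed, so no extension applies.
The deadline is March 14, 2025; the filing on March 7, 2025 is on or before that date.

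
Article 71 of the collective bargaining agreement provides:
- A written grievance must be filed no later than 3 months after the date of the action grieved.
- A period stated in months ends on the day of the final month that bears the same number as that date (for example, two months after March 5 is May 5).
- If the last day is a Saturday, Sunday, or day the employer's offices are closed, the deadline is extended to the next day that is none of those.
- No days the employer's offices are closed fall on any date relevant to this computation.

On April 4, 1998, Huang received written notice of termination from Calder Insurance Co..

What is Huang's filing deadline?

3 months after April 4, 1998 is July 4, 1998.
July 4, 1998 is Saturday; July 5, 1998 is Sunday. The next qualifying day is July 6, 1998.

July 6, 1998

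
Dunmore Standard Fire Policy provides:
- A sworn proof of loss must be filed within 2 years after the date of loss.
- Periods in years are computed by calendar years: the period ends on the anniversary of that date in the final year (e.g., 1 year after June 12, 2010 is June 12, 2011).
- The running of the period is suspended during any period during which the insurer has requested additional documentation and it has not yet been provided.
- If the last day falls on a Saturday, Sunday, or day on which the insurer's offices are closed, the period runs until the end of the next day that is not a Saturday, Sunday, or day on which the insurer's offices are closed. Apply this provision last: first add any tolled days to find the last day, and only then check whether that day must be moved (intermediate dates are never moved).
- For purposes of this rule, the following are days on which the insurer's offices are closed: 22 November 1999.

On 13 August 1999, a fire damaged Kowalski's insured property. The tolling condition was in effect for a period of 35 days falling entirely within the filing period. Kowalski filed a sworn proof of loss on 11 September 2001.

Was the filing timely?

Yes

2 years after 13 August 1999 is August 13, 2001.
Tolling adds 35 days: August 13, 2001 + 35 days = September 17, 2001.
September 17, 2001 is a Monday and not a day on which the insurer's offices are closed, so no extension applies.
The deadline is September 17, 2001; the filing on September 11, 2001 is on or before that date.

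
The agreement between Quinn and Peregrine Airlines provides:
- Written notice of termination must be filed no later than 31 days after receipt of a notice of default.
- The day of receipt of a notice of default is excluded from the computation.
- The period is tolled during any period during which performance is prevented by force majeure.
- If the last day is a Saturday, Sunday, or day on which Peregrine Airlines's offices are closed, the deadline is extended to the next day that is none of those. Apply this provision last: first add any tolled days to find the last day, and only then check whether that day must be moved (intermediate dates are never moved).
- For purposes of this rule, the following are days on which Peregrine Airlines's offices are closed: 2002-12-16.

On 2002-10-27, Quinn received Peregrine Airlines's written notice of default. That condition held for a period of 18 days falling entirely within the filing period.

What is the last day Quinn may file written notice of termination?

31 days after 2002-10-27 is November 27, 2002.
Tolling adds 18 days: November 27, 2002 + 18 days = December 15, 2002.
December 15, 2002 is Sunday; December 16, 2002 is a listed holiday. The next qualifying day is December 17, 2002.

December 17, 2002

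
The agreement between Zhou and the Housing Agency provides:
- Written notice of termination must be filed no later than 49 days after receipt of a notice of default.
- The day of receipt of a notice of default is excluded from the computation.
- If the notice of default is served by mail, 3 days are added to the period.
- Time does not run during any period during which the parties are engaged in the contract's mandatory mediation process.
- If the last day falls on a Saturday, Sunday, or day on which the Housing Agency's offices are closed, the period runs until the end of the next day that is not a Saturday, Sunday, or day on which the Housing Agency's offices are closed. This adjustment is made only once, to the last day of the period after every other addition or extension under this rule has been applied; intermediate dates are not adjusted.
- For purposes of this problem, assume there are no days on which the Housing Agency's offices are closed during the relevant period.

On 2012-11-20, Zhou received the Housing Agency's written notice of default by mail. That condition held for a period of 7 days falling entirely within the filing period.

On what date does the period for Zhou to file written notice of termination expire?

49 days after 2012-11-20 is January 8, 2013.
Service was by mail, adding 3 days: January 8, 2013 + 3 days = January 11, 2013.
Tolling adds 7 days: January 11, 2013 + 7 days = January 18, 2013.
January 18, 2013 is a Friday and not a day on which the Housing Agency's offices are closed, so no extension applies.

January 18, 2013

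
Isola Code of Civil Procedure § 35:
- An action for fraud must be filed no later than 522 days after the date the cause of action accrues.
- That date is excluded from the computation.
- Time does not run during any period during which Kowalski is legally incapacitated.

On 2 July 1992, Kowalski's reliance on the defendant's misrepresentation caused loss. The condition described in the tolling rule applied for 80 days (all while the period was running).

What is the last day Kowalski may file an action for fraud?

522 days after 2 July 1992 is December 6, 1993.
Tolling adds 80 days: December 6, 1993 + 80 days = February 24, 1994.

February 24, 1994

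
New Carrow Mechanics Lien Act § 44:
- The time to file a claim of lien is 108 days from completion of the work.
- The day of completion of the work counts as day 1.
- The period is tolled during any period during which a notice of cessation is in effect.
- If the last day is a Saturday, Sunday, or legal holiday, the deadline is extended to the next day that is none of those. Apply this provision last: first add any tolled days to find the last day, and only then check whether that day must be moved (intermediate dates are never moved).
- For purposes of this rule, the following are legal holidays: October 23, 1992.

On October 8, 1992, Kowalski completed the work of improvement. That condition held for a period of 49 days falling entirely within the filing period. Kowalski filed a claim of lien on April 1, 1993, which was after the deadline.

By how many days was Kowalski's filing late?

17 days

Counting October 8, 1992 as day 1, day 108 is January 23, 1993.
Tolling adds 49 days: January 23, 1993 + 49 days = March 13, 1993.
March 13, 1993 is Saturday; March 14, 1993 is Sunday. The next qualifying day is March 15, 1993.
The deadline is March 15, 1993; from March 15, 1993 to April 1, 1993 is 17 days.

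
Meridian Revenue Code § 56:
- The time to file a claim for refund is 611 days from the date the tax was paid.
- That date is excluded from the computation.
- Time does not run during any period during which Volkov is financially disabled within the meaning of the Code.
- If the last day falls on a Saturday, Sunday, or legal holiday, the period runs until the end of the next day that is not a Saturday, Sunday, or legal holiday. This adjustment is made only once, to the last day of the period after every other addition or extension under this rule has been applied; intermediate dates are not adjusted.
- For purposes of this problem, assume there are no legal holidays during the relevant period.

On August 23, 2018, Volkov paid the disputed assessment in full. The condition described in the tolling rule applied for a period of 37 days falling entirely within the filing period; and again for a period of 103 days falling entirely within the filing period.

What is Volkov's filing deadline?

September 14, 2020

611 days after August 23, 2018 is April 25, 2020.
Tolling adds 37 days: April 25, 2020 + 37 days = June 1, 2020.
Tolling adds 103 days: June 1, 2020 + 103 days = September 12, 2020.
September 12, 2020 is Saturday; September 13, 2020 is Sunday. The next qualifying day is September 14, 2020.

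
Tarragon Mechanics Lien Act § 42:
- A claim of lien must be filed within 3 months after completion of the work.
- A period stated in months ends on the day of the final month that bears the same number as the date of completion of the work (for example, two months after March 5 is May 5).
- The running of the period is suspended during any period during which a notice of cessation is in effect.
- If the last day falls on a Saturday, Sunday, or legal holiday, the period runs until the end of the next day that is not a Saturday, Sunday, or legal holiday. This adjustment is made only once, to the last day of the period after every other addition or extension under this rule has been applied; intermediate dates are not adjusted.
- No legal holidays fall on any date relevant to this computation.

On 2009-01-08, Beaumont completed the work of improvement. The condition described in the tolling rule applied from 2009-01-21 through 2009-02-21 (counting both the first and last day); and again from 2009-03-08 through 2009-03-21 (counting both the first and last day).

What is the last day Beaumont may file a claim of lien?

May 25, 2009

3 months after 2009-01-08 is April 8, 2009.
From January 21, 2009 through February 21, 2009 inclusive is 32 days; tolling adds 32 days: April 8, 2009 + 32 days = May 10, 2009.
From March 8, 2009 through March 21, 2009 inclusive is 14 days; tolling adds 14 days: May 10, 2009 + 14 days = May 24, 2009.
May 24, 2009 is Sunday. The next qualifying day is May 25, 2009.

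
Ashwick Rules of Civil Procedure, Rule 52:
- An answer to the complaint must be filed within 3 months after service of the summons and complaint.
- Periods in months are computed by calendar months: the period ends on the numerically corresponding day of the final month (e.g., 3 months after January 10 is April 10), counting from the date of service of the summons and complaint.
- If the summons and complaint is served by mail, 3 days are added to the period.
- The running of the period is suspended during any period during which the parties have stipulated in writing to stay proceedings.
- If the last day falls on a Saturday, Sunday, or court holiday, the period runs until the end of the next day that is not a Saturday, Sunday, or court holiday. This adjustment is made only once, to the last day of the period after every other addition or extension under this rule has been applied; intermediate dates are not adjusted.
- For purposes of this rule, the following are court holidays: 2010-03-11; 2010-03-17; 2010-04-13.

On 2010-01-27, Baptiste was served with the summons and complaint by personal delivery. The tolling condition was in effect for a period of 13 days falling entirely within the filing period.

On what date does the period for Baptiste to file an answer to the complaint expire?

May 10, 2010

3 months after 2010-01-27 is April 27, 2010.
Service was not by mail, so no mail extension applies.
Tolling adds 13 days: April 27, 2010 + 13 days = May 10, 2010.
May 10, 2010 is a Monday and not a court holiday, so no extension applies.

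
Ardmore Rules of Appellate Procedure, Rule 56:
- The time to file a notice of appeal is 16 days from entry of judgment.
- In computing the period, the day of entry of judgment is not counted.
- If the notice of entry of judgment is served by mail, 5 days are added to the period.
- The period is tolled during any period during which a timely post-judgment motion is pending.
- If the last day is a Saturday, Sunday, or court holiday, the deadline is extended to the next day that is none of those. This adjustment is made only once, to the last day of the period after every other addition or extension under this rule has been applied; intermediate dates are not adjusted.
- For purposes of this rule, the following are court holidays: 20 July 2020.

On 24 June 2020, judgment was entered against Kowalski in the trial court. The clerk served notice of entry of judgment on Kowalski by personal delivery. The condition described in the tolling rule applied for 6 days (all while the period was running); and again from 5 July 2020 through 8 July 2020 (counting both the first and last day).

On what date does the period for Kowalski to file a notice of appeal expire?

July 21, 2020

16 days after 24 June 2020 is July 10, 2020.
Service was not by mail, so no mail extension applies.
Tolling adds 6 days: July 10, 2020 + 6 days = July 16, 2020.
From July 5, 2020 through July 8, 2020 inclusive is 4 days; tolling adds 4 days: July 16, 2020 + 4 days = July 20, 2020.
July 20, 2020 is a listed holiday. The next qualifying day is July 21, 2020.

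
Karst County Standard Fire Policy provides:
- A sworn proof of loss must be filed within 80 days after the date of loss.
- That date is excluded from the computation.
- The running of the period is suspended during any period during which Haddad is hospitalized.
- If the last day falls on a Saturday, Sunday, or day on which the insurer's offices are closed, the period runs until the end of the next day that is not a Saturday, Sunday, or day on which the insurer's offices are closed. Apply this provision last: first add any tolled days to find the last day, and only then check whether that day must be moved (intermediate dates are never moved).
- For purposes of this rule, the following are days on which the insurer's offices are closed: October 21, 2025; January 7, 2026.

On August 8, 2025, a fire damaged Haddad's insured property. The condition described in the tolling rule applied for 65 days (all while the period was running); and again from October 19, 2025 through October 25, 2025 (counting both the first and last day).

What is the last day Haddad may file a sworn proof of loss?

January 8, 2026

80 days after August 8, 2025 is October 27, 2025.
Tolling adds 65 days: October 27, 2025 + 65 days = December 31, 2025.
From October 19, 2025 through October 25, 2025 inclusive is 7 days; tolling adds 7 days: December 31, 2025 + 7 days = January 7, 2026.
January 7, 2026 is a listed holiday. The next qualifying day is January 8, 2026.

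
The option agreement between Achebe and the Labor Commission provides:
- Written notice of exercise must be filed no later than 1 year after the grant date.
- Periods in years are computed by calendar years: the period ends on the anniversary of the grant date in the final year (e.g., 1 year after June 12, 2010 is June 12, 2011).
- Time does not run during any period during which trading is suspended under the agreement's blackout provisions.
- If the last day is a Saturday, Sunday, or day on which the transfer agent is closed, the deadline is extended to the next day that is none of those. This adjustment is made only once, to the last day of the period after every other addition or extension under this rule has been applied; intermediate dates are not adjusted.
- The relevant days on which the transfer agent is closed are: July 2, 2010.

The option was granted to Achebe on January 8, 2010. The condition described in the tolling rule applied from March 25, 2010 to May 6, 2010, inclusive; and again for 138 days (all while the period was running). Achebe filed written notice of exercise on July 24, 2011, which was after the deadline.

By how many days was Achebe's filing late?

16 days

1 year after January 8, 2010 is January 8, 2011.
From March 25, 2010 through May 6, 2010 inclusive is 43 days; tolling adds 43 days: January 8, 2011 + 43 days = February 20, 2011.
Tolling adds 138 days: February 20, 2011 + 138 days = July 8, 2011.
July 8, 2011 is a Friday and not a day on which the transfer agent is closed, so no extension applies.
The deadline is July 8, 2011; from July 8, 2011 to July 24, 2011 is 16 days.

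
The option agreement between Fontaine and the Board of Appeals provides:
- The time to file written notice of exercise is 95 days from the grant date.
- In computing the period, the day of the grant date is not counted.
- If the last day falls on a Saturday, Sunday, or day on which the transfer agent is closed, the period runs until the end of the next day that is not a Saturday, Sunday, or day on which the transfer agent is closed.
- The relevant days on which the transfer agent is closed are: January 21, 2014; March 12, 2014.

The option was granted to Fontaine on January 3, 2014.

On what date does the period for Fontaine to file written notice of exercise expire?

April 8, 2014

95 days after January 3, 2014 is April 8, 2014.
April 8, 2014 is a Tuesday and not a day on which the transfer agent is closed, so no extension applies.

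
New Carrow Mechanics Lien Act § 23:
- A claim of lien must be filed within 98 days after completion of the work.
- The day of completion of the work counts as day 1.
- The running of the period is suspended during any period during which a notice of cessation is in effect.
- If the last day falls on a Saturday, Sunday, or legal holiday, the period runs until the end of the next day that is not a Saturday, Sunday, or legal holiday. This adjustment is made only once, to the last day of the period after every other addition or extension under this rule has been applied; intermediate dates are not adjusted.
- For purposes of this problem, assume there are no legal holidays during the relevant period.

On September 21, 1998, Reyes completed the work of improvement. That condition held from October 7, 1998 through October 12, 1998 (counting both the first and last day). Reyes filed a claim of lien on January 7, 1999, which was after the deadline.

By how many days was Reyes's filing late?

Counting September 21, 1998 as day 1, day 98 is December 27, 1998.
From October 7, 1998 through October 12, 1998 inclusive is 6 days; tolling adds 6 days: December 27, 1998 + 6 days = January 2, 1999.
January 2, 1999 is Saturday; January 3, 1999 is Sunday. The next qualifying day is January 4, 1999.
The deadline is January 4, 1999; from January 4, 1999 to January 7, 1999 is 3 days.

3 days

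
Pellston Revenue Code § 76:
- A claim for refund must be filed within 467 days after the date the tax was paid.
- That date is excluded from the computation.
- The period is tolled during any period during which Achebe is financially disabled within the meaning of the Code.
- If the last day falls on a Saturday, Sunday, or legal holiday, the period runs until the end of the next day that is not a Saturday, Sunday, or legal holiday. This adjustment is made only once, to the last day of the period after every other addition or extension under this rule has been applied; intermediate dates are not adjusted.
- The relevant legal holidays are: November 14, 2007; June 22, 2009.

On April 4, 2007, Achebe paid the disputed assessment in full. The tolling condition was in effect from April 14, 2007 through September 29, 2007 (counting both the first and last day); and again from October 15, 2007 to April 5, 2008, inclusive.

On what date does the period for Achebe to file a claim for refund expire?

467 days after April 4, 2007 is July 14, 2008.
From April 14, 2007 through September 29, 2007 inclusive is 169 days; tolling adds 169 days: July 14, 2008 + 169 days = December 30, 2008.
From October 15, 2007 through April 5, 2008 inclusive is 174 days; tolling adds 174 days: December 30, 2008 + 174 days = June 22, 2009.
June 22, 2009 is a listed holiday. The next qualifying day is June 23, 2009.

June 23, 2009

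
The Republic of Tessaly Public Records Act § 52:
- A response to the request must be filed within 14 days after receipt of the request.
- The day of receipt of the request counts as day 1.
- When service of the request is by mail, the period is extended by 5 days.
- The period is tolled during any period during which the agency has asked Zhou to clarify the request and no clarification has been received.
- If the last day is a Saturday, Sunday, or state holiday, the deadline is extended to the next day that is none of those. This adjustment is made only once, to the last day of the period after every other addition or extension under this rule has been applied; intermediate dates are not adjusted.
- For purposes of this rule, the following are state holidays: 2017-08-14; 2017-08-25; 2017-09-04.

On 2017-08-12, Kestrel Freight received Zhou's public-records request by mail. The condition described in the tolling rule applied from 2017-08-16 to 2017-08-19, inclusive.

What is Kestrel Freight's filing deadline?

September 5, 2017

Counting 2017-08-12 as day 1, day 14 is August 25, 2017.
Service was by mail, adding 5 days: August 25, 2017 + 5 days = August 30, 2017.
From August 16, 2017 through August 19, 2017 inclusive is 4 days; tolling adds 4 days: August 30, 2017 + 4 days = September 3, 2017.
September 3, 2017 is Sunday; September 4, 2017 is a listed holiday. The next qualifying day is September 5, 2017.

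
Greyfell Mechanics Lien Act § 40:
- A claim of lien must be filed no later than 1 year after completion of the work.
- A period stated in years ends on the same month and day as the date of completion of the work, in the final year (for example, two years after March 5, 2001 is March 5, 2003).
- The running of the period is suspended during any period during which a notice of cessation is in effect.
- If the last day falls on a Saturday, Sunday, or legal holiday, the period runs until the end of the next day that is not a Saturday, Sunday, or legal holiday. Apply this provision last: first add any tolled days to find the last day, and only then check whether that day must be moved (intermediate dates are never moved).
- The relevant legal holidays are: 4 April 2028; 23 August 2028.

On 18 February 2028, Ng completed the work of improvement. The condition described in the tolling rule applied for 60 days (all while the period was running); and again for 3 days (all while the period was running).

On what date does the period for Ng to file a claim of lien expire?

April 23, 2029

1 year after 18 February 2028 is February 18, 2029.
Tolling adds 60 days: February 18, 2029 + 60 days = April 19, 2029.
Tolling adds 3 days: April 19, 2029 + 3 days = April 22, 2029.
April 22, 2029 is Sunday. The next qualifying day is April 23, 2029.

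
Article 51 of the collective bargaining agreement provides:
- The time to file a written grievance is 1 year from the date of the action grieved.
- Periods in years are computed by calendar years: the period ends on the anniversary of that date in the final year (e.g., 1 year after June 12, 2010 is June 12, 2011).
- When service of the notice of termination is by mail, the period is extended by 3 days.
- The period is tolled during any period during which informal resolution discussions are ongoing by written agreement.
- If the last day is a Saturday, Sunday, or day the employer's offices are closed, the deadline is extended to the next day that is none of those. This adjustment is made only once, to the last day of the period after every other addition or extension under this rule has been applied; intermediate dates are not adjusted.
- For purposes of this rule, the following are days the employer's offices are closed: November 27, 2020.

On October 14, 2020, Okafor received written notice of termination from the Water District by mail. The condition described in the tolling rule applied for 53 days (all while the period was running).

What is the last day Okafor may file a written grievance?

December 9, 2021

1 year after October 14, 2020 is October 14, 2021.
Service was by mail, adding 3 days: October 14, 2021 + 3 days = October 17, 2021.
Tolling adds 53 days: October 17, 2021 + 53 days = December 9, 2021.
December 9, 2021 is a Thursday and not a day the employer's offices are closed, so no extension applies.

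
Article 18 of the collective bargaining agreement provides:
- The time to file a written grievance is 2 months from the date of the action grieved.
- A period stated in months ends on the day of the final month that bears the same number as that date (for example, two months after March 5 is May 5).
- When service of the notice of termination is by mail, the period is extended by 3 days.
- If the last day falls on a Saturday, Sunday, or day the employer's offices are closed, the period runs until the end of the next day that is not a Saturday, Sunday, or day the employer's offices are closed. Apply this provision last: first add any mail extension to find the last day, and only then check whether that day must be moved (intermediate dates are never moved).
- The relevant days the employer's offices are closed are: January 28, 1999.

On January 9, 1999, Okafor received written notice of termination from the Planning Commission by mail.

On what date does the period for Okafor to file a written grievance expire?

March 12, 1999

2 months after January 9, 1999 is March 9, 1999.
Service was by mail, adding 3 days: March 9, 1999 + 3 days = March 12, 1999.
March 12, 1999 is a Friday and not a day the employer's offices are closed, so no extension applies.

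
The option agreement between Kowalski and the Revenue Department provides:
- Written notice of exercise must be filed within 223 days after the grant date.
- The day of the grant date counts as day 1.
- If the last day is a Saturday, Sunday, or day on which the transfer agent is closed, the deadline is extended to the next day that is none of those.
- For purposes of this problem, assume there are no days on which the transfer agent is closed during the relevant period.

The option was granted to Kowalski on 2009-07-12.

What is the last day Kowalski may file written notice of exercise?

Counting 2009-07-12 as day 1, day 223 is February 19, 2010.
February 19, 2010 is a Friday and not a day on which the transfer agent is closed, so no extension applies.

February 19, 2010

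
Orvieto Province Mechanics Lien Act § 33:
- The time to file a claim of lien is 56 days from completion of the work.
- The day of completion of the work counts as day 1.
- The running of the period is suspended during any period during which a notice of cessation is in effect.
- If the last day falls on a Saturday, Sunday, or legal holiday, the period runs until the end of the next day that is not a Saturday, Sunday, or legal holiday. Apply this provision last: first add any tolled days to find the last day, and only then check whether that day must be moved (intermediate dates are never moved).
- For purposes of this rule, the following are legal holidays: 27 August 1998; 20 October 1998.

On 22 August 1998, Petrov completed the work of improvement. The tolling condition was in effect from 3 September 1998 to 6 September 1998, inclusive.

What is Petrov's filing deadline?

October 21, 1998

Counting 22 August 1998 as day 1, day 56 is October 16, 1998.
From September 3, 1998 through September 6, 1998 inclusive is 4 days; tolling adds 4 days: October 16, 1998 + 4 days = October 20, 1998.
October 20, 1998 is a listed holiday. The next qualifying day is October 21, 1998.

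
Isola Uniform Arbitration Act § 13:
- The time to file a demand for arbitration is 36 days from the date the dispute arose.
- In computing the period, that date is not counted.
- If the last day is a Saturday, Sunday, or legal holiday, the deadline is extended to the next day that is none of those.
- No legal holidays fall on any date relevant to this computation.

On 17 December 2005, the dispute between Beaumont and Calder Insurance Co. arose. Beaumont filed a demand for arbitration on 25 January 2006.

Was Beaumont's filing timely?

No

36 days after 17 December 2005 is January 22, 2006.
January 22, 2006 is Sunday. The next qualifying day is January 23, 2006.
The deadline is January 23, 2006; the filing on January 25, 2006 is after that date.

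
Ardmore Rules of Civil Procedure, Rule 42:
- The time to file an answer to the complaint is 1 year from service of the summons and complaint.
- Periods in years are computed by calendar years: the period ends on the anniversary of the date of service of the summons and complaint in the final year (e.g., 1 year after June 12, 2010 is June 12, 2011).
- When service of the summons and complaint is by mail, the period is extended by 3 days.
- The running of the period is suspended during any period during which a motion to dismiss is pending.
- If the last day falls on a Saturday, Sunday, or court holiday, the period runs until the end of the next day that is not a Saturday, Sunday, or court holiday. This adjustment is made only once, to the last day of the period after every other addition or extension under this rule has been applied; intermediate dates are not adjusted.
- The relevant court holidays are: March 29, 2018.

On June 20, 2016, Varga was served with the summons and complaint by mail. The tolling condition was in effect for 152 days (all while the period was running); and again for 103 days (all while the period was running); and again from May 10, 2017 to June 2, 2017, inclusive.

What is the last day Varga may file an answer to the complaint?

March 30, 2018

1 year after June 20, 2016 is June 20, 2017.
Service was by mail, adding 3 days: June 20, 2017 + 3 days = June 23, 2017.
Tolling adds 152 days: June 23, 2017 + 152 days = November 22, 2017.
Tolling adds 103 days: November 22, 2017 + 103 days = March 5, 2018.
From May 10, 2017 through June 2, 2017 inclusive is 24 days; tolling adds 24 days: March 5, 2018 + 24 days = March 29, 2018.
March 29, 2018 is a listed holiday. The next qualifying day is March 30, 2018.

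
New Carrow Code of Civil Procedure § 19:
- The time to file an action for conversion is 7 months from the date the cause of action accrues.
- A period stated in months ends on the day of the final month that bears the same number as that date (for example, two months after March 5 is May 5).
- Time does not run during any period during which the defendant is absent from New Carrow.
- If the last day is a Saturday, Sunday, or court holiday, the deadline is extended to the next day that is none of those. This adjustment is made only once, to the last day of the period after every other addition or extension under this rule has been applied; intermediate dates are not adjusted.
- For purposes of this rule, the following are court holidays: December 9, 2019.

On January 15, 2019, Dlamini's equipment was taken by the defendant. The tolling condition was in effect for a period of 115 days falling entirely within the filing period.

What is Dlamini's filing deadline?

December 10, 2019

7 months after January 15, 2019 is August 15, 2019.
Tolling adds 115 days: August 15, 2019 + 115 days = December 8, 2019.
December 8, 2019 is Sunday; December 9, 2019 is a listed holiday. The next qualifying day is December 10, 2019.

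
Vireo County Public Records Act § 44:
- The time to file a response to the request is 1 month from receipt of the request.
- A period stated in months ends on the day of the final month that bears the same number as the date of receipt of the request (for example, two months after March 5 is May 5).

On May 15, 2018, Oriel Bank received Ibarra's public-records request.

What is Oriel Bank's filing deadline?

June 15, 2018

1 month after May 15, 2018 is June 15, 2018.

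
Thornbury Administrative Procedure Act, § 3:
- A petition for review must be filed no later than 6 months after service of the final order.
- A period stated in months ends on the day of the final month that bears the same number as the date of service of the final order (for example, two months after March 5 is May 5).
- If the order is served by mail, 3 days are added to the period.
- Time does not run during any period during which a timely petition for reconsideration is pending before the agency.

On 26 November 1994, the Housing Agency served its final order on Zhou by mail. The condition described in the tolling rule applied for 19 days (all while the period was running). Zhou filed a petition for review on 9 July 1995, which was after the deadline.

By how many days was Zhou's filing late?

22 days

6 months after 26 November 1994 is May 26, 1995.
Service was by mail, adding 3 days: May 26, 1995 + 3 days = May 29, 1995.
Tolling adds 19 days: May 29, 1995 + 19 days = June 17, 1995.
The deadline is June 17, 1995; from June 17, 1995 to July 9, 1995 is 22 days.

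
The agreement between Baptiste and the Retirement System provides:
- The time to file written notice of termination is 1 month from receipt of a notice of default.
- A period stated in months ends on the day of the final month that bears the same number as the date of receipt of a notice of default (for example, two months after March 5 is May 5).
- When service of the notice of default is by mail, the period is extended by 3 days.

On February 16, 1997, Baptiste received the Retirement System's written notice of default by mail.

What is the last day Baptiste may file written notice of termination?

1 month after February 16, 1997 is March 16, 1997.
Service was by mail, adding 3 days: March 16, 1997 + 3 days = March 19, 1997.

March 19, 1997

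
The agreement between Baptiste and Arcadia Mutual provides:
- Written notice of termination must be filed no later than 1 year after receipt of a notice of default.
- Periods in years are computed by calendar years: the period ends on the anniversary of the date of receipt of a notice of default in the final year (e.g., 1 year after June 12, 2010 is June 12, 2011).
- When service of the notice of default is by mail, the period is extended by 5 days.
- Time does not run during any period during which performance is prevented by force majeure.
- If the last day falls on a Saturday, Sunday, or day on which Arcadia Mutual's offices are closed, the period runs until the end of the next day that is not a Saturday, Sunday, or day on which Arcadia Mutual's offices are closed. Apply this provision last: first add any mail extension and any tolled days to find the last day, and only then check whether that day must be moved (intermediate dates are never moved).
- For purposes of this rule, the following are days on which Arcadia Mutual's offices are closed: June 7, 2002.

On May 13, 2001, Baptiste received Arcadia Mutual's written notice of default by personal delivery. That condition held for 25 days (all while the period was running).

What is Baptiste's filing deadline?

June 10, 2002

1 year after May 13, 2001 is May 13, 2002.
Service was not by mail, so no mail extension applies.
Tolling adds 25 days: May 13, 2002 + 25 days = June 7, 2002.
June 7, 2002 is a listed holiday; June 8, 2002 is Saturday; June 9, 2002 is Sunday. The next qualifying day is June 10, 2002.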